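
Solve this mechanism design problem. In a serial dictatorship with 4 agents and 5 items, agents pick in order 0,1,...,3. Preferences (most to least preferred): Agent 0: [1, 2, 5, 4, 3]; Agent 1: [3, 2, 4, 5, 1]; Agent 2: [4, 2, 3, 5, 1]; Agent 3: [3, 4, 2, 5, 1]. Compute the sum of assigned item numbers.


Step 1: Agent 0 picks item 1
Step 2: Agent 1 picks item 3
Step 3: Agent 2 picks item 4
Step 4: Agent 3 picks item 2
Step 5: Sum = 1 + 3 + 4 + 2 = 10

10


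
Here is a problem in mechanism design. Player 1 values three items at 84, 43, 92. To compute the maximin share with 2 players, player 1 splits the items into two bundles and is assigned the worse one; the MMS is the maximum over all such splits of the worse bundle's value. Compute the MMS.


Step 1: Item values = 84, 43, 92
Step 2: Enumerate all 2-bundle partitions and take the smaller bundle:
  Partition 1: {84} vs {43,92} -> bundles 84, 135; min = 84
  Partition 2: {43} vs {84,92} -> bundles 43, 176; min = 43
  Partition 3: {92} vs {84,43} -> bundles 92, 127; min = 92
Step 3: MMS = max(84, 43, 92) = 92

92


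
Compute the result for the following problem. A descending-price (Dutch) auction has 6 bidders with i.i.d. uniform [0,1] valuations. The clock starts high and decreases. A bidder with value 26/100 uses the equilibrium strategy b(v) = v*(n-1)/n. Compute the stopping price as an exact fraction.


Step 1: Dutch auctions are strategically equivalent to first-price auctions
Step 2: The equilibrium bid is b(v) = v*(n-1)/n
Step 3: b = 13/50 * 5/6
Step 4: b = 13/60

13/60


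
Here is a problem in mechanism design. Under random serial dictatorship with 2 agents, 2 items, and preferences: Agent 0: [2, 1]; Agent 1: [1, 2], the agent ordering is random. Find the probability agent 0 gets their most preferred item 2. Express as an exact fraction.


Step 1: Agent 0 wants item 2
Step 2: There are 2 possible orderings of agents
Step 3: In 2 orderings, agent 0 gets item 2
Step 4: Probability = 2/2 = 1

1


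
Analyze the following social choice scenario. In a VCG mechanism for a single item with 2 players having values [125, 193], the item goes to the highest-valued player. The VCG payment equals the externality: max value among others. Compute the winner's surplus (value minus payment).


Step 1: The winner is the agent with the highest value: agent 1 with value 193
Step 2: Values of other agents: [125]
Step 3: VCG payment = max of others' values = 125
Step 4: Surplus = 193 - 125 = 68

68


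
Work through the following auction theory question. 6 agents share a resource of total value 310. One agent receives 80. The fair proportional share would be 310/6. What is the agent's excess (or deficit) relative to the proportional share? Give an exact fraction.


Step 1: Proportional share = 310/6 = 155/3
Step 2: Agent's actual allocation = 80
Step 3: Excess = 80 - 155/3 = 85/3

85/3


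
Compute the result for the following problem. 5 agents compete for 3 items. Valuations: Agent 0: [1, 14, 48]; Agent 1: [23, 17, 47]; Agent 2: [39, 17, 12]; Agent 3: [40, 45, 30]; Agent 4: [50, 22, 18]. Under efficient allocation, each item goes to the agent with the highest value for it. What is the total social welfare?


Step 1: For each item, find the maximum value among all agents.
Step 2: Item 0 -> Agent 4 (value 50)
Step 3: Item 1 -> Agent 3 (value 45)
Step 4: Item 2 -> Agent 0 (value 48)
Step 5: Total welfare = 50 + 45 + 48 = 143

143


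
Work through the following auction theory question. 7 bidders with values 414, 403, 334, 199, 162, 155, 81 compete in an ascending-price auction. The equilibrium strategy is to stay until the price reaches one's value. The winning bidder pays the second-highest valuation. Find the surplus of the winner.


Step 1: Identify the highest value: 414
Step 2: Identify the second-highest value: 403
Step 3: The final price = second-highest value = 403
Step 4: Surplus = 414 - 403 = 11

11


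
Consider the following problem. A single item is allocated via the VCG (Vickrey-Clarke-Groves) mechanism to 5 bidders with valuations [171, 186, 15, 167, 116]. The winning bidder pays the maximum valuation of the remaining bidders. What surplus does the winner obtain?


Step 1: The winner is the agent with the highest value: agent 1 with value 186
Step 2: Values of other agents: [171, 15, 167, 116]
Step 3: VCG payment = max of others' values = 171
Step 4: Surplus = 186 - 171 = 15

15


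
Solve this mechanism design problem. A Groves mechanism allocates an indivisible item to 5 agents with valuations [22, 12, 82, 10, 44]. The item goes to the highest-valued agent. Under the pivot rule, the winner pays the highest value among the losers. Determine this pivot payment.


Step 1: The efficient winner is agent 2 with value 82
Step 2: Other agents' values: [22, 12, 10, 44]
Step 3: Pivot payment = max(others) = 44
Step 4: The winner pays 44

44


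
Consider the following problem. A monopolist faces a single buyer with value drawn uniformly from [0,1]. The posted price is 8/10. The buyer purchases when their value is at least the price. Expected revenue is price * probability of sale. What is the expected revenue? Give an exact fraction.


Step 1: Posted price r = 4/5, value support [0,1]
Step 2: P(v >= r) = (1 - 4/5)/1 = 1/5
Step 3: Expected revenue = r * P(v >= r) = 4/5 * 1/5
Step 4: Revenue = 4/25

4/25


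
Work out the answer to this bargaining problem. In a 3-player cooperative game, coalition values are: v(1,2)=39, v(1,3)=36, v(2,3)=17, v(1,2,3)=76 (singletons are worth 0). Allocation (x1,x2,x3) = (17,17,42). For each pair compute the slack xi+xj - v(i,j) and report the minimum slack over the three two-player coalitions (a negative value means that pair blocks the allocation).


Step 1: Slack for coalition (1,2): x1+x2 - v12 = 34 - 39 = -5
Step 2: Slack for coalition (1,3): x1+x3 - v13 = 59 - 36 = 23
Step 3: Slack for coalition (2,3): x2+x3 - v23 = 59 - 17 = 42
Step 4: Minimum slack = min(-5, 23, 42) = -5, attained by (1,2); coalition (1,2) can block (slack < 0), so the allocation is not in the core

-5


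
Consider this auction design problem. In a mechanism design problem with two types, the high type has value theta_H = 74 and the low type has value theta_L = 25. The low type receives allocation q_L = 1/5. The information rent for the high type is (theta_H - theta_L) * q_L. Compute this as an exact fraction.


Step 1: theta_H - theta_L = 74 - 25 = 49
Step 2: Information rent = (theta_H - theta_L) * q_L
Step 3: = 49 * 1/5
Step 4: = 49/5

49/5


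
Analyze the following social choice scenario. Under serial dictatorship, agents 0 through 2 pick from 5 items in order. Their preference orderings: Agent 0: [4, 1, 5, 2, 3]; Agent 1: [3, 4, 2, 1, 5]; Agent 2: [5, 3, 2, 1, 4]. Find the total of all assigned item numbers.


Step 1: Agent 0 picks item 4
Step 2: Agent 1 picks item 3
Step 3: Agent 2 picks item 5
Step 4: Sum = 4 + 3 + 5 = 12

12


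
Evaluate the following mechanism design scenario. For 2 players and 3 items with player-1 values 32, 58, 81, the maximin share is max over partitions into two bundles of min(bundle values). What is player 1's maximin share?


Step 1: Item values = 32, 58, 81
Step 2: Enumerate all 2-bundle partitions and take the smaller bundle:
  Partition 1: {32} vs {58,81} -> bundles 32, 139; min = 32
  Partition 2: {58} vs {32,81} -> bundles 58, 113; min = 58
  Partition 3: {81} vs {32,58} -> bundles 81, 90; min = 81
Step 3: MMS = max(32, 58, 81) = 81

81


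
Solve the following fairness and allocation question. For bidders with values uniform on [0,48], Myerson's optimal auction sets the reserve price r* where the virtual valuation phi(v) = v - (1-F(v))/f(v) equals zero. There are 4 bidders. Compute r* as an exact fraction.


Step 1: For U[0,48], F(v) = v/48 and f(v) = 1/48
Step 2: phi(v) = v - (1 - v/48)/(1/48) = v - (48 - v) = 2v - 48
Step 3: Set phi(r*) = 0: 2r* - 48 = 0
Step 4: r* = 48/2 = 24 (the number of bidders n = 4 does not enter)

24


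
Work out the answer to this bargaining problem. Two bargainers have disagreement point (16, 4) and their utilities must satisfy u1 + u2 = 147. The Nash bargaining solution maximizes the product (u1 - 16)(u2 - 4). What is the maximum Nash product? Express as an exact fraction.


Step 1: The Nash solution splits surplus symmetrically above the disagreement point
Step 2: u1 = (total + d1 - d2)/2 = (147 + 16 - 4)/2 = 159/2
Step 3: u2 = (total - d1 + d2)/2 = (147 - 16 + 4)/2 = 135/2
Step 4: Nash product = (159/2 - 16) * (135/2 - 4)
Step 5: = 127/2 * 127/2 = 16129/4

16129/4


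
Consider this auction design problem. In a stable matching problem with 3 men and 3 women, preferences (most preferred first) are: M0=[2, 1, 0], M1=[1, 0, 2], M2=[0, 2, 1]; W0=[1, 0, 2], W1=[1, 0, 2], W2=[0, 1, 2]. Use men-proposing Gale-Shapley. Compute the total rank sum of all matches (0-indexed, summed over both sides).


Step 1: Run Gale-Shapley (men propose, women hold best offer):
  M0 proposes to W2; she accepts
  M1 proposes to W1; she accepts
  M2 proposes to W0; she accepts
Step 2: Final matching: W0-M2, W1-M1, W2-M0
Step 3: 0-indexed ranks (man's rank of his match, then woman's): 0 + 2 + 0 + 0 + 0 + 0
Step 4: Total rank sum = 2

2


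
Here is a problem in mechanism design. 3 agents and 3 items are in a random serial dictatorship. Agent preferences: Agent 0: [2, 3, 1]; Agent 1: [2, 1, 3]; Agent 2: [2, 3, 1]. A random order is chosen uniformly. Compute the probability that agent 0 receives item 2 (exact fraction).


Step 1: Agent 0 wants item 2
Step 2: There are 6 possible orderings of agents
Step 3: In 2 orderings, agent 0 gets item 2
Step 4: Probability = 2/6 = 1/3

1/3


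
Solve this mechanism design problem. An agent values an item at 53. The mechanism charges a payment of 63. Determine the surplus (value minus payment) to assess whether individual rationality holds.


Step 1: Surplus = value - payment = 53 - 63 = -10
Step 2: IR is violated (surplus < 0)

-10


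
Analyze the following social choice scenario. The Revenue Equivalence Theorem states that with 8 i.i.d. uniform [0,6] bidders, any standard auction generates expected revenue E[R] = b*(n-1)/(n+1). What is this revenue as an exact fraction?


Step 1: By Revenue Equivalence, expected revenue = b*(n-1)/(n+1)
Step 2: Substituting n = 8, b = 6
Step 3: Revenue = 6*(8-1)/(8+1) = 6*7/9
Step 4: Revenue = 42/9 = 14/3

14/3


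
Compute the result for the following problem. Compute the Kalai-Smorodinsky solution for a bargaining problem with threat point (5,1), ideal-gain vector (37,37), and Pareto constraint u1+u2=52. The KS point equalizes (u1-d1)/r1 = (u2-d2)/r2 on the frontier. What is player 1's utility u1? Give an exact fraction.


Step 1: At the KS point, (u1-d1)/r1 = (u2-d2)/r2 = t and u1+u2 = 52
Step 2: u1 = d1 + r1*t and u2 = d2 + r2*t, so (d1 + r1*t) + (d2 + r2*t) = 52
Step 3: t = (52 - 5 - 1)/(37 + 37) = 46/74 = 23/37
Step 4: u1 = d1 + r1*t = 5 + 37 * 23/37 = 28
Step 5: (Check: u2 = d2 + r2*t = 24; u1+u2 = 28 + 24 = 52, on the frontier.)

28


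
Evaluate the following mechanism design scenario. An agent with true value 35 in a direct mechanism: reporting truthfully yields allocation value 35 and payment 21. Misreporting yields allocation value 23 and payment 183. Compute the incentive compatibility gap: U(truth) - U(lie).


Step 1: U(truth) = value - payment = 35 - 21 = 14
Step 2: U(lie) = allocation - payment = 23 - 183 = -160
Step 3: IC gap = 14 - (-160) = 174

174


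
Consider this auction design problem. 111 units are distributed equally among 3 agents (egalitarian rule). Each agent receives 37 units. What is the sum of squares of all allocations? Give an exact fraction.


Step 1: Each agent's share = 111/3 = 37
Step 2: Square of each share = (37)^2 = 1369
Step 3: Sum of squares = 3 * 1369 = 4107

4107


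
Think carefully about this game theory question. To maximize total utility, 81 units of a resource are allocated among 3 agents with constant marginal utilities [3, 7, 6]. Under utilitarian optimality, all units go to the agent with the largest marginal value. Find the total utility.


Step 1: The marginal utilities are [3, 7, 6]
Step 2: The highest marginal utility is 7
Step 3: All 81 units go to that agent
Step 4: Total utility = 7 * 81 = 567

567


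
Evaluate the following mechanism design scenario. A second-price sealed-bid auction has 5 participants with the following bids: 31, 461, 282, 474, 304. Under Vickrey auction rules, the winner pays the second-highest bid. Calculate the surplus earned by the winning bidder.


Step 1: Sort bids in descending order: 474, 461, 304, 282, 31
Step 2: The winning bid is the highest: 474
Step 3: The payment equals the second-highest bid: 461
Step 4: Surplus = winner's bid - payment = 474 - 461 = 13

13


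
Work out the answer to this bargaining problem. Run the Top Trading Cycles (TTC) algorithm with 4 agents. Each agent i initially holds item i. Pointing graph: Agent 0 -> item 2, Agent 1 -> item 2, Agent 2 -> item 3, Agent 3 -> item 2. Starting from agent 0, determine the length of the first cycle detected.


Step 1: Trace the pointer graph from agent 0: 0 -> 2 -> 3 -> 2
Step 2: A cycle is detected when we revisit agent 2
Step 3: The cycle is: 2 -> 3 -> 2
Step 4: Cycle length = 2

2


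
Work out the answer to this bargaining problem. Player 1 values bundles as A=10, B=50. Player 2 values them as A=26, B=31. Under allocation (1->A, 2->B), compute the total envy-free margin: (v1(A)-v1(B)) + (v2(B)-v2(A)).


Step 1: Player 1's margin = v1(A) - v1(B) = 10 - 50 = -40
Step 2: Player 2's margin = v2(B) - v2(A) = 31 - 26 = 5
Step 3: Total margin = -40 + 5 = -35

-35


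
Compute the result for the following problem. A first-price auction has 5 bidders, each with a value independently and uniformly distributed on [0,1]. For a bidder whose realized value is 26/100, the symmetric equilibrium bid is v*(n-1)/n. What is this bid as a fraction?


Step 1: The symmetric BNE bidding function is b(v) = v * (n-1) / n
Step 2: Substitute v = 13/50 and n = 5
Step 3: b = 13/50 * 4/5
Step 4: b = 26/125

26/125


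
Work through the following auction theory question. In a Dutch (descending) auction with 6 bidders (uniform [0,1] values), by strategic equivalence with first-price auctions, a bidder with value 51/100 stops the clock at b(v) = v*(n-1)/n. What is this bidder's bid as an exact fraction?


Step 1: Dutch auctions are strategically equivalent to first-price auctions
Step 2: The equilibrium bid is b(v) = v*(n-1)/n
Step 3: b = 51/100 * 5/6
Step 4: b = 17/40

17/40


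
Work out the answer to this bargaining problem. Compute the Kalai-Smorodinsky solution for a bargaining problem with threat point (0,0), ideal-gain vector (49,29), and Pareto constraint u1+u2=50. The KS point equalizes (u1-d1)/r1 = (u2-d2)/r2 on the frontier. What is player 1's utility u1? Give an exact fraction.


Step 1: At the KS point, (u1-d1)/r1 = (u2-d2)/r2 = t and u1+u2 = 50
Step 2: u1 = d1 + r1*t and u2 = d2 + r2*t, so (d1 + r1*t) + (d2 + r2*t) = 50
Step 3: t = (50 - 0 - 0)/(49 + 29) = 50/78 = 25/39
Step 4: u1 = d1 + r1*t = 0 + 49 * 25/39 = 1225/39
Step 5: (Check: u2 = d2 + r2*t = 725/39; u1+u2 = 1225/39 + 725/39 = 50, on the frontier.)

1225/39


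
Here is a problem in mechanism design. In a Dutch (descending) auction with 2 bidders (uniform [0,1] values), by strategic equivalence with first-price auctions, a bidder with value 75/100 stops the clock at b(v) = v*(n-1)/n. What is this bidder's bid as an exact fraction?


Step 1: Dutch auctions are strategically equivalent to first-price auctions
Step 2: The equilibrium bid is b(v) = v*(n-1)/n
Step 3: b = 3/4 * 1/2
Step 4: b = 3/8

3/8


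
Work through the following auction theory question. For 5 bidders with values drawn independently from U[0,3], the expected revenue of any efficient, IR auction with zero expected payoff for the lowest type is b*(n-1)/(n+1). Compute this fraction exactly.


Step 1: By Revenue Equivalence, expected revenue = b*(n-1)/(n+1)
Step 2: Substituting n = 5, b = 3
Step 3: Revenue = 3*(5-1)/(5+1) = 3*4/6
Step 4: Revenue = 12/6 = 2

2


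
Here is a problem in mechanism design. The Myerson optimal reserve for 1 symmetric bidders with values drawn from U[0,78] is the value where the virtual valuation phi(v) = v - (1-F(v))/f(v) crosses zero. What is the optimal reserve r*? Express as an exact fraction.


Step 1: For U[0,78], F(v) = v/78 and f(v) = 1/78
Step 2: phi(v) = v - (1 - v/78)/(1/78) = v - (78 - v) = 2v - 78
Step 3: Set phi(r*) = 0: 2r* - 78 = 0
Step 4: r* = 78/2 = 39 (the number of bidders n = 1 does not enter)

39


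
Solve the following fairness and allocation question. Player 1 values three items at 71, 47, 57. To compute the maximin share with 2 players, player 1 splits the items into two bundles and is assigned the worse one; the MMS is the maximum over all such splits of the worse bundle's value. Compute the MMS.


Step 1: Item values = 71, 47, 57
Step 2: Enumerate all 2-bundle partitions and take the smaller bundle:
  Partition 1: {71} vs {47,57} -> bundles 71, 104; min = 71
  Partition 2: {47} vs {71,57} -> bundles 47, 128; min = 47
  Partition 3: {57} vs {71,47} -> bundles 57, 118; min = 57
Step 3: MMS = max(71, 47, 57) = 71

71


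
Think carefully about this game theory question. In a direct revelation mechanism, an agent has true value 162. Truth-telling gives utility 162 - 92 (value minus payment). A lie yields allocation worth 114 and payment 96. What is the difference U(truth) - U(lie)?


Step 1: U(truth) = value - payment = 162 - 92 = 70
Step 2: U(lie) = allocation - payment = 114 - 96 = 18
Step 3: IC gap = 70 - 18 = 52

52


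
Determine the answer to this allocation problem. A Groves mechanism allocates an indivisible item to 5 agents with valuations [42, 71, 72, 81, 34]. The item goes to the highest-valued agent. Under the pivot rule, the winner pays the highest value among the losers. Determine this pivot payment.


Step 1: The efficient winner is agent 3 with value 81
Step 2: Other agents' values: [42, 71, 72, 34]
Step 3: Pivot payment = max(others) = 72
Step 4: The winner pays 72

72


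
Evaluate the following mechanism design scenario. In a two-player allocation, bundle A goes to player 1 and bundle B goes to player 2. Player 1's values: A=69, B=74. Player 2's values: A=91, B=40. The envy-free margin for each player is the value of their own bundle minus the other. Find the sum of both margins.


Step 1: Player 1's margin = v1(A) - v1(B) = 69 - 74 = -5
Step 2: Player 2's margin = v2(B) - v2(A) = 40 - 91 = -51
Step 3: Total margin = -5 + -51 = -56

-56


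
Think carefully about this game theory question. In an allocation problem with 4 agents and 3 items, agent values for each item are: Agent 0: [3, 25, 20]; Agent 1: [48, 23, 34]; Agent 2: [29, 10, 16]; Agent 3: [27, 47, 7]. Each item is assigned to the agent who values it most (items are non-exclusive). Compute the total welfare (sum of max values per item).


Step 1: For each item, find the maximum value among all agents.
Step 2: Item 0 -> Agent 1 (value 48)
Step 3: Item 1 -> Agent 3 (value 47)
Step 4: Item 2 -> Agent 1 (value 34)
Step 5: Total welfare = 48 + 47 + 34 = 129

129


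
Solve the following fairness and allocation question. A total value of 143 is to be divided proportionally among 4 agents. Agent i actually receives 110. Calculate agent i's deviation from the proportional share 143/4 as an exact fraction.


Step 1: Proportional share = 143/4
Step 2: Agent's actual allocation = 110
Step 3: Excess = 110 - 143/4 = 297/4

297/4


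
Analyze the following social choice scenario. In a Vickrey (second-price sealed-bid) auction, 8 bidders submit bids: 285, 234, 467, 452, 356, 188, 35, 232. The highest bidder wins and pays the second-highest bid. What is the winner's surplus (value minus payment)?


Step 1: Sort bids in descending order: 467, 452, 356, 285, 234, 232, 188, 35
Step 2: The winning bid is the highest: 467
Step 3: The payment equals the second-highest bid: 452
Step 4: Surplus = winner's bid - payment = 467 - 452 = 15

15


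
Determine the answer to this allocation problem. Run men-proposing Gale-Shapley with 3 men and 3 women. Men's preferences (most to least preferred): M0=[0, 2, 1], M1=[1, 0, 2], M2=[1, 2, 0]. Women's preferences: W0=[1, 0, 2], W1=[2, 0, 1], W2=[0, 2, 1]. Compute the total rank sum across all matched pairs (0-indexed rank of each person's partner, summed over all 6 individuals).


Step 1: Run Gale-Shapley (men propose, women hold best offer):
  M0 proposes to W0; she accepts
  M1 proposes to W1; she accepts
  M2 proposes to W1; she switches from M1
  M1 proposes to W0; she switches from M0
  M0 proposes to W2; she accepts
Step 2: Final matching: W0-M1, W1-M2, W2-M0
Step 3: 0-indexed ranks (man's rank of his match, then woman's): 1 + 0 + 0 + 0 + 1 + 0
Step 4: Total rank sum = 2

2


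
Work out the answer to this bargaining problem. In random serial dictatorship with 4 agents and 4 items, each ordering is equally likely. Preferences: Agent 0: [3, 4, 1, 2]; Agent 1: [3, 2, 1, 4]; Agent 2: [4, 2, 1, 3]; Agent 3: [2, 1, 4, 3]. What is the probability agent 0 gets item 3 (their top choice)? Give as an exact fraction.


Step 1: Agent 0 wants item 3
Step 2: There are 24 possible orderings of agents
Step 3: In 12 orderings, agent 0 gets item 3
Step 4: Probability = 12/24 = 1/2

1/2


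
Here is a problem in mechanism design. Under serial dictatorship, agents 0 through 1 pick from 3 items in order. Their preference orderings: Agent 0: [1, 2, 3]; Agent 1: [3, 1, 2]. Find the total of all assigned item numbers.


Step 1: Agent 0 picks item 1
Step 2: Agent 1 picks item 3
Step 3: Sum = 1 + 3 = 4

4


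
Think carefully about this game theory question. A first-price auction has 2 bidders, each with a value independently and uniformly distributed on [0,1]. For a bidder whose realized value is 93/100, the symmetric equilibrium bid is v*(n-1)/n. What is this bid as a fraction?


Step 1: The symmetric BNE bidding function is b(v) = v * (n-1) / n
Step 2: Substitute v = 93/100 and n = 2
Step 3: b = 93/100 * 1/2
Step 4: b = 93/200

93/200


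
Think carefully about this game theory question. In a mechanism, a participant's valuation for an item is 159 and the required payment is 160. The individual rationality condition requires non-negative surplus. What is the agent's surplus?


Step 1: Surplus = value - payment = 159 - 160 = -1
Step 2: IR is violated (surplus < 0)

-1


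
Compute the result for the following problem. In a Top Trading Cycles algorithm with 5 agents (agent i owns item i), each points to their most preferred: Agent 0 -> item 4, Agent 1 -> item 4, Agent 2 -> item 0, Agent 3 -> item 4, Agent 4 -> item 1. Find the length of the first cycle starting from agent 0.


Step 1: Trace the pointer graph from agent 0: 0 -> 4 -> 1 -> 4
Step 2: A cycle is detected when we revisit agent 4
Step 3: The cycle is: 4 -> 1 -> 4
Step 4: Cycle length = 2

2


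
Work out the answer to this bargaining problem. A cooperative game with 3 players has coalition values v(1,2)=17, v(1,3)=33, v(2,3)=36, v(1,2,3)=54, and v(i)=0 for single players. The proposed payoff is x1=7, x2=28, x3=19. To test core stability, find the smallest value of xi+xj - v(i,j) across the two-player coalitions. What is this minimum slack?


Step 1: Slack for coalition (1,2): x1+x2 - v12 = 35 - 17 = 18
Step 2: Slack for coalition (1,3): x1+x3 - v13 = 26 - 33 = -7
Step 3: Slack for coalition (2,3): x2+x3 - v23 = 47 - 36 = 11
Step 4: Minimum slack = min(18, -7, 11) = -7, attained by (1,3); coalition (1,3) can block (slack < 0), so the allocation is not in the core

-7


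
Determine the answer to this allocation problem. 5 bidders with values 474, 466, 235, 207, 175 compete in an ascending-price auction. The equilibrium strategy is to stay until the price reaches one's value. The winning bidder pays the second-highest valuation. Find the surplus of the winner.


Step 1: Identify the highest value: 474
Step 2: Identify the second-highest value: 466
Step 3: The final price = second-highest value = 466
Step 4: Surplus = 474 - 466 = 8

8


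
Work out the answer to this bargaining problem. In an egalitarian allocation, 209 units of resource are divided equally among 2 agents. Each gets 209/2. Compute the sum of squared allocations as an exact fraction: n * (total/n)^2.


Step 1: Each agent's share = 209/2
Step 2: Square of each share = (209/2)^2 = 43681/4
Step 3: Sum of squares = 2 * 43681/4 = 43681/2

43681/2


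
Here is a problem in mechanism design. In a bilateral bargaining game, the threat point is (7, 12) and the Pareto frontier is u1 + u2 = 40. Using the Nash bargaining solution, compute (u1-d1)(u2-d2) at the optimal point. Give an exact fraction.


Step 1: The Nash solution splits surplus symmetrically above the disagreement point
Step 2: u1 = (total + d1 - d2)/2 = (40 + 7 - 12)/2 = 35/2
Step 3: u2 = (total - d1 + d2)/2 = (40 - 7 + 12)/2 = 45/2
Step 4: Nash product = (35/2 - 7) * (45/2 - 12)
Step 5: = 21/2 * 21/2 = 441/4

441/4


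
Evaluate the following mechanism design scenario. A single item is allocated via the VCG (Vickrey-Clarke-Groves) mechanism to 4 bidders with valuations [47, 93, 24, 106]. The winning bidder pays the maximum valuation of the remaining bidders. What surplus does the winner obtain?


Step 1: The winner is the agent with the highest value: agent 3 with value 106
Step 2: Values of other agents: [47, 93, 24]
Step 3: VCG payment = max of others' values = 93
Step 4: Surplus = 106 - 93 = 13

13


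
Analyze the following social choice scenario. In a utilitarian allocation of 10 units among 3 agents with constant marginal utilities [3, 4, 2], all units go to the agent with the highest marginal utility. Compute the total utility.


Step 1: The marginal utilities are [3, 4, 2]
Step 2: The highest marginal utility is 4
Step 3: All 10 units go to that agent
Step 4: Total utility = 4 * 10 = 40

40


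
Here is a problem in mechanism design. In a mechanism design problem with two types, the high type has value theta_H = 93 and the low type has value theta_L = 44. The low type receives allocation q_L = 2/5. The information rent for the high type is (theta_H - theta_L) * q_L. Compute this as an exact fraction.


Step 1: theta_H - theta_L = 93 - 44 = 49
Step 2: Information rent = (theta_H - theta_L) * q_L
Step 3: = 49 * 2/5
Step 4: = 98/5

98/5


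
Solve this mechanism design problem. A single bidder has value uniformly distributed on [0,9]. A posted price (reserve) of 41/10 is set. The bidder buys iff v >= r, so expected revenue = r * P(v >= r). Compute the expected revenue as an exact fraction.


Step 1: Posted price r = 41/10, value support [0,9]
Step 2: P(v >= r) = (9 - 41/10)/9 = 49/90
Step 3: Expected revenue = r * P(v >= r) = 41/10 * 49/90
Step 4: Revenue = 2009/900

2009/900


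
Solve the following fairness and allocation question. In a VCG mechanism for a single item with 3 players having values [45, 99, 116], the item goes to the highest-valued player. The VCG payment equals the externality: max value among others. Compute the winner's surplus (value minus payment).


Step 1: The winner is the agent with the highest value: agent 2 with value 116
Step 2: Values of other agents: [45, 99]
Step 3: VCG payment = max of others' values = 99
Step 4: Surplus = 116 - 99 = 17

17


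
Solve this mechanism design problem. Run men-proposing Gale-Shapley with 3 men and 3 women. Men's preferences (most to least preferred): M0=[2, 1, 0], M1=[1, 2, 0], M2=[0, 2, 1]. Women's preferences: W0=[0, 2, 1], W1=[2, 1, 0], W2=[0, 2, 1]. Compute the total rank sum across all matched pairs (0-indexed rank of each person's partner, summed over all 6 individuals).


Step 1: Run Gale-Shapley (men propose, women hold best offer):
  M0 proposes to W2; she accepts
  M1 proposes to W1; she accepts
  M2 proposes to W0; she accepts
Step 2: Final matching: W0-M2, W1-M1, W2-M0
Step 3: 0-indexed ranks (man's rank of his match, then woman's): 0 + 1 + 0 + 1 + 0 + 0
Step 4: Total rank sum = 2

2


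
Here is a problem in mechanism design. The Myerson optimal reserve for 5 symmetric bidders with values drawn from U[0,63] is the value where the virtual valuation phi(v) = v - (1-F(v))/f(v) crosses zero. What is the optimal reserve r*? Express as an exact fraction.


Step 1: For U[0,63], F(v) = v/63 and f(v) = 1/63
Step 2: phi(v) = v - (1 - v/63)/(1/63) = v - (63 - v) = 2v - 63
Step 3: Set phi(r*) = 0: 2r* - 63 = 0
Step 4: r* = 63/2 (the number of bidders n = 5 does not enter)

63/2


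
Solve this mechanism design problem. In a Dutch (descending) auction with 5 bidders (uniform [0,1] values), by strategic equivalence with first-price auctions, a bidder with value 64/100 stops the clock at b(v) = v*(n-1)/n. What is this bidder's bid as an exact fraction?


Step 1: Dutch auctions are strategically equivalent to first-price auctions
Step 2: The equilibrium bid is b(v) = v*(n-1)/n
Step 3: b = 16/25 * 4/5
Step 4: b = 64/125

64/125


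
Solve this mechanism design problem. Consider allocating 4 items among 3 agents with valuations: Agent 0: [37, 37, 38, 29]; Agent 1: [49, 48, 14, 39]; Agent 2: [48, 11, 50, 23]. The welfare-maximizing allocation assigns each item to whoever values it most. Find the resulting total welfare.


Step 1: For each item, find the maximum value among all agents.
Step 2: Item 0 -> Agent 1 (value 49)
Step 3: Item 1 -> Agent 1 (value 48)
Step 4: Item 2 -> Agent 2 (value 50)
Step 5: Item 3 -> Agent 1 (value 39)
Step 6: Total welfare = 49 + 48 + 50 + 39 = 186

186


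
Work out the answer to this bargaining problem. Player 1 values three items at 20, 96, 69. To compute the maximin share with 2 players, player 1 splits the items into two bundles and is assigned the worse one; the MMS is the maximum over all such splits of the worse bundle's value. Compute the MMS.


Step 1: Item values = 20, 96, 69
Step 2: Enumerate all 2-bundle partitions and take the smaller bundle:
  Partition 1: {20} vs {96,69} -> bundles 20, 165; min = 20
  Partition 2: {96} vs {20,69} -> bundles 96, 89; min = 89
  Partition 3: {69} vs {20,96} -> bundles 69, 116; min = 69
Step 3: MMS = max(20, 89, 69) = 89

89


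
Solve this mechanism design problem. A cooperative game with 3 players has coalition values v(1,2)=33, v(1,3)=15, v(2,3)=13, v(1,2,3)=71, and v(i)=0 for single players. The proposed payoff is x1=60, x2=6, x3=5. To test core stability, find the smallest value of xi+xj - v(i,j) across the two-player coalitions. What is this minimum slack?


Step 1: Slack for coalition (1,2): x1+x2 - v12 = 66 - 33 = 33
Step 2: Slack for coalition (1,3): x1+x3 - v13 = 65 - 15 = 50
Step 3: Slack for coalition (2,3): x2+x3 - v23 = 11 - 13 = -2
Step 4: Minimum slack = min(33, 50, -2) = -2, attained by (2,3); coalition (2,3) can block (slack < 0), so the allocation is not in the core

-2


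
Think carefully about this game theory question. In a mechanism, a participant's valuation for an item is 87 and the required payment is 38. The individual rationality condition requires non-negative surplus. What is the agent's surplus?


Step 1: Surplus = value - payment = 87 - 38 = 49
Step 2: IR is satisfied (surplus >= 0)

49


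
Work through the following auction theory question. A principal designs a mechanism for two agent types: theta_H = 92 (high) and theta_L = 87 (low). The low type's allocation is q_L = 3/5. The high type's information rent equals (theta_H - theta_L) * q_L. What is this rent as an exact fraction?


Step 1: theta_H - theta_L = 92 - 87 = 5
Step 2: Information rent = (theta_H - theta_L) * q_L
Step 3: = 5 * 3/5
Step 4: = 3

3


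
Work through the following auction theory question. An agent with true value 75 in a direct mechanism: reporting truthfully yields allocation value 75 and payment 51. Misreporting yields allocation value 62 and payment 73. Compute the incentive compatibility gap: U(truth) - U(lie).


Step 1: U(truth) = value - payment = 75 - 51 = 24
Step 2: U(lie) = allocation - payment = 62 - 73 = -11
Step 3: IC gap = 24 - (-11) = 35

35


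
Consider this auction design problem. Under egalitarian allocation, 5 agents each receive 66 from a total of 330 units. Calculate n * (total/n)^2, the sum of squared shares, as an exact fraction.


Step 1: Each agent's share = 330/5 = 66
Step 2: Square of each share = (66)^2 = 4356
Step 3: Sum of squares = 5 * 4356 = 21780

21780


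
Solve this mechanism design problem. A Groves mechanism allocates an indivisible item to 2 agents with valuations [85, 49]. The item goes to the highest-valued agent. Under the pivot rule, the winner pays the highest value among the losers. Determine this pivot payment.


Step 1: The efficient winner is agent 0 with value 85
Step 2: Other agents' values: [49]
Step 3: Pivot payment = max(others) = 49
Step 4: The winner pays 49

49


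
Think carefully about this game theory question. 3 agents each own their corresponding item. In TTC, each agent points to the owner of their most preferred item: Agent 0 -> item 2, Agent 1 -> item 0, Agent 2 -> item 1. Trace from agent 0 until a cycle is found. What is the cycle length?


Step 1: Trace the pointer graph from agent 0: 0 -> 2 -> 1 -> 0
Step 2: A cycle is detected when we revisit agent 0
Step 3: The cycle is: 0 -> 2 -> 1 -> 0
Step 4: Cycle length = 3

3


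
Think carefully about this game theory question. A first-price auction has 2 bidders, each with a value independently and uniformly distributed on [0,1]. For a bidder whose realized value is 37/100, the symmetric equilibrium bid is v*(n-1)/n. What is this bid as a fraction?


Step 1: The symmetric BNE bidding function is b(v) = v * (n-1) / n
Step 2: Substitute v = 37/100 and n = 2
Step 3: b = 37/100 * 1/2
Step 4: b = 37/200

37/200


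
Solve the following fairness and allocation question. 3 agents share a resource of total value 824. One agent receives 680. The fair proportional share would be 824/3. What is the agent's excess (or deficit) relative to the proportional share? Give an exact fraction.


Step 1: Proportional share = 824/3
Step 2: Agent's actual allocation = 680
Step 3: Excess = 680 - 824/3 = 1216/3

1216/3


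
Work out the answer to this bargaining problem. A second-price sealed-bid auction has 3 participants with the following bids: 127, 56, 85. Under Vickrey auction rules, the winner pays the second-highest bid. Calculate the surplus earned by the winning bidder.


Step 1: Sort bids in descending order: 127, 85, 56
Step 2: The winning bid is the highest: 127
Step 3: The payment equals the second-highest bid: 85
Step 4: Surplus = winner's bid - payment = 127 - 85 = 42

42


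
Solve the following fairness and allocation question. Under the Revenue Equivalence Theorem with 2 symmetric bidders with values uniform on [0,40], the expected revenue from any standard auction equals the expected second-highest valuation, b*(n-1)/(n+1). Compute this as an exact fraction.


Step 1: By Revenue Equivalence, expected revenue = b*(n-1)/(n+1)
Step 2: Substituting n = 2, b = 40
Step 3: Revenue = 40*(2-1)/(2+1) = 40*1/3
Step 4: Revenue = 40/3

40/3


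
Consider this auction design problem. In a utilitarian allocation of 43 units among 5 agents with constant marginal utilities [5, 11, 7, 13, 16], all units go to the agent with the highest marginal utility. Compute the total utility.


Step 1: The marginal utilities are [5, 11, 7, 13, 16]
Step 2: The highest marginal utility is 16
Step 3: All 43 units go to that agent
Step 4: Total utility = 16 * 43 = 688

688


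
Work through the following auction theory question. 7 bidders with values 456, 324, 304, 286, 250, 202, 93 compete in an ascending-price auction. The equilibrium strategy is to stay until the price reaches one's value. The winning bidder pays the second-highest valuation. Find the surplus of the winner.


Step 1: Identify the highest value: 456
Step 2: Identify the second-highest value: 324
Step 3: The final price = second-highest value = 324
Step 4: Surplus = 456 - 324 = 132

132


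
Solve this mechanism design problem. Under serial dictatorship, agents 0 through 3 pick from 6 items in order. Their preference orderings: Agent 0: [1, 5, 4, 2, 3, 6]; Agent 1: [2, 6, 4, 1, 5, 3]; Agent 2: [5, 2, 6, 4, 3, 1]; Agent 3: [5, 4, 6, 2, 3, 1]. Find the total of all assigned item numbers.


Step 1: Agent 0 picks item 1
Step 2: Agent 1 picks item 2
Step 3: Agent 2 picks item 5
Step 4: Agent 3 picks item 4
Step 5: Sum = 1 + 2 + 5 + 4 = 12

12


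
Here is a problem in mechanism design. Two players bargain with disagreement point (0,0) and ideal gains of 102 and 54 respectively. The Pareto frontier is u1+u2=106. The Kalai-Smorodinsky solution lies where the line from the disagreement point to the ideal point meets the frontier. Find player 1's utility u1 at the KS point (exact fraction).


Step 1: At the KS point, (u1-d1)/r1 = (u2-d2)/r2 = t and u1+u2 = 106
Step 2: u1 = d1 + r1*t and u2 = d2 + r2*t, so (d1 + r1*t) + (d2 + r2*t) = 106
Step 3: t = (106 - 0 - 0)/(102 + 54) = 106/156 = 53/78
Step 4: u1 = d1 + r1*t = 0 + 102 * 53/78 = 901/13
Step 5: (Check: u2 = d2 + r2*t = 477/13; u1+u2 = 901/13 + 477/13 = 106, on the frontier.)

901/13


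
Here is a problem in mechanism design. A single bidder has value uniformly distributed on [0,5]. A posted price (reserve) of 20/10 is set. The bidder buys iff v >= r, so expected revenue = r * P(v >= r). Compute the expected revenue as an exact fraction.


Step 1: Posted price r = 2, value support [0,5]
Step 2: P(v >= r) = (5 - 2)/5 = 3/5
Step 3: Expected revenue = r * P(v >= r) = 2 * 3/5
Step 4: Revenue = 6/5

6/5


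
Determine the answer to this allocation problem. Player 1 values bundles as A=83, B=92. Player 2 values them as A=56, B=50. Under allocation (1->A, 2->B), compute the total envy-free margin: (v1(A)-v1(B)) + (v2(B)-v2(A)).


Step 1: Player 1's margin = v1(A) - v1(B) = 83 - 92 = -9
Step 2: Player 2's margin = v2(B) - v2(A) = 50 - 56 = -6
Step 3: Total margin = -9 + -6 = -15

-15


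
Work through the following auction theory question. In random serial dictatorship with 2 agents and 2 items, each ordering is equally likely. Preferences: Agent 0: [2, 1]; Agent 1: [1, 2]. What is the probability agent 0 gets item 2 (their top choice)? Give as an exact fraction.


Step 1: Agent 0 wants item 2
Step 2: There are 2 possible orderings of agents
Step 3: In 2 orderings, agent 0 gets item 2
Step 4: Probability = 2/2 = 1

1


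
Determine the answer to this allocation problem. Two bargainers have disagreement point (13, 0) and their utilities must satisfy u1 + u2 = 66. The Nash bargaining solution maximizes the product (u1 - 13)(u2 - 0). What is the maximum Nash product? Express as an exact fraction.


Step 1: The Nash solution splits surplus symmetrically above the disagreement point
Step 2: u1 = (total + d1 - d2)/2 = (66 + 13 - 0)/2 = 79/2
Step 3: u2 = (total - d1 + d2)/2 = (66 - 13 + 0)/2 = 53/2
Step 4: Nash product = (79/2 - 13) * (53/2 - 0)
Step 5: = 53/2 * 53/2 = 2809/4

2809/4


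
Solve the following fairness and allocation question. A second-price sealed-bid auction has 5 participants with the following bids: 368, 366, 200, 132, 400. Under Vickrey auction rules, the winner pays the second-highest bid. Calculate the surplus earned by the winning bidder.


Step 1: Sort bids in descending order: 400, 368, 366, 200, 132
Step 2: The winning bid is the highest: 400
Step 3: The payment equals the second-highest bid: 368
Step 4: Surplus = winner's bid - payment = 400 - 368 = 32

32


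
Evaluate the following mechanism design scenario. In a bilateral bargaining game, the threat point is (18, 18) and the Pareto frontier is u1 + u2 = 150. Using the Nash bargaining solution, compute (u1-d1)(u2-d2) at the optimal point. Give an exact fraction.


Step 1: The Nash solution splits surplus symmetrically above the disagreement point
Step 2: u1 = (total + d1 - d2)/2 = (150 + 18 - 18)/2 = 75
Step 3: u2 = (total - d1 + d2)/2 = (150 - 18 + 18)/2 = 75
Step 4: Nash product = (75 - 18) * (75 - 18)
Step 5: = 57 * 57 = 3249

3249
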